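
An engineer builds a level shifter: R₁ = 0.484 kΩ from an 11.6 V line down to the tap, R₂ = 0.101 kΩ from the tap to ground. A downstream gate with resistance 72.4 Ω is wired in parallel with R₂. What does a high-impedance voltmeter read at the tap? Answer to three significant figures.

The load sits in parallel with R₂: R₂‖R_L = (101 × 72.4) / (101 + 72.4) = 42.17 Ω.
V_out = 11.6 × 42.17 / (484 + 42.17) = 11.6 × 42.17/526.2 = 0.930 V.

V_out ≈ 0.930 V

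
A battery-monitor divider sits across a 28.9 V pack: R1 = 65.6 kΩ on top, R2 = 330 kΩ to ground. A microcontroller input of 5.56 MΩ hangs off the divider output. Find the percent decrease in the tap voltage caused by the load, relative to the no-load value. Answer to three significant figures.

The divider's output (Thévenin) resistance is R1‖R2 = 54.72 kΩ.
Fractional drop under load = R_th/(R_th + R_L) = 54.72 / (54.72 + 5560) = 0.009746.
So the output falls by 0.975 %.

0.975 %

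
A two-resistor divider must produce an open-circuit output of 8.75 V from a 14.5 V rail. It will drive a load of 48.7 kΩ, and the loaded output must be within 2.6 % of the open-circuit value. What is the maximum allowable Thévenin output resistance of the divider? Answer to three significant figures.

R_th ≤ 1.30 kΩ

Loading drop = R_th/(R_th + R_L) ≤ 0.0260, so R_th ≤ R_L · ε/(1−ε) = 48.7 kΩ × 0.0260/0.9740 = 1.30 kΩ.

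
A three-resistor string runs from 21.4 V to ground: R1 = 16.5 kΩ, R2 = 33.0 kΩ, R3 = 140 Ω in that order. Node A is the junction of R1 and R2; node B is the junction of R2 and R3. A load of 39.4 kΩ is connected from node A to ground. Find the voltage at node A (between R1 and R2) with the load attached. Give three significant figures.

V ≈ 11.2 V

Below node A the series string R2+R3 = 33140 Ω sits in parallel with the 39400 Ω load: 18000 Ω.
V_A = 21.4 × 18000/(16500 + 18000) = 11.2 V.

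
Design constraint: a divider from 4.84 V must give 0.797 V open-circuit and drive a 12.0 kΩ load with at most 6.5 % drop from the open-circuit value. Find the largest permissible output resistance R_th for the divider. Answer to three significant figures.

Loading drop = R_th/(R_th + R_L) ≤ 0.0650, so R_th ≤ R_L · ε/(1−ε) = 12.0 kΩ × 0.0650/0.9350 = 834 Ω.
(Any R1, R2 with R2/(R1+R2) = 0.165 and R1‖R2 ≤ 834 Ω will meet the spec.)

R_th ≤ 834 Ω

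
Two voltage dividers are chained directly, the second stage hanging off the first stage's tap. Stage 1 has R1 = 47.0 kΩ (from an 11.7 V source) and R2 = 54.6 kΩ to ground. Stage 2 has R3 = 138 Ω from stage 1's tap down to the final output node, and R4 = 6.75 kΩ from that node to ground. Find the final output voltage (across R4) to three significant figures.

V_out ≈ 1.32 V

Stage 2 presents R3+R4 = 6888 Ω as a load on stage 1's tap.
Stage 1's lower leg becomes R2‖(R3+R4) = 6116 Ω, so V_mid = 11.7 × 6116/53120 = 1.347 V.
Stage 2 is itself unloaded: V_out = V_mid × R4/(R3+R4) = 1.347 × 6750/6888 = 1.32 V.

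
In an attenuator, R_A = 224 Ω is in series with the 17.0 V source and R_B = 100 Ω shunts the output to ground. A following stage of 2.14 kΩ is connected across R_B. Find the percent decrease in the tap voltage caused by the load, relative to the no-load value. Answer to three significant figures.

The divider's output (Thévenin) resistance is R_A‖R_B = 69.14 Ω.
Fractional drop under load = R_th/(R_th + R_L) = 69.14 / (69.14 + 2140) = 0.03130.
So the output falls by 3.13 %.

3.13 %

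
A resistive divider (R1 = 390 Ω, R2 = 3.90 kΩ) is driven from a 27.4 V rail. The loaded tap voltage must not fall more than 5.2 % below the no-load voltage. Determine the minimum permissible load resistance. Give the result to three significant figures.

R_L(min) ≈ 6.46 kΩ

Output resistance R_th = R1‖R2 = (390 × 3900)/4290 = 354.5 Ω.
The fractional drop is R_th/(R_th + R_L); requiring this ≤ 0.0520 gives R_L ≥ R_th(1/0.0520 − 1) = 354.5 × 18.23 = 6.46 kΩ.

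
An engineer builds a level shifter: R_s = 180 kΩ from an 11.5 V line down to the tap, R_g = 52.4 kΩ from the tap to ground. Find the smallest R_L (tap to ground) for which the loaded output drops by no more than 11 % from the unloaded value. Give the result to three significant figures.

R_L(min) ≈ 328 kΩ

Output resistance R_th = R_s‖R_g = (180 × 52.4)/232.4 = 40.59 kΩ.
The fractional drop is R_th/(R_th + R_L); requiring this ≤ 0.110 gives R_L ≥ R_th(1/0.110 − 1) = 40.59 × 8.091 = 328 kΩ.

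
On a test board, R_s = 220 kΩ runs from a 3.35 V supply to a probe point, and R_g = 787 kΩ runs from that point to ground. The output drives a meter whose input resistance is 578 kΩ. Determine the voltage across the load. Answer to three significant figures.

The load sits in parallel with R_g: R_g‖R_L = (787 × 578) / (787 + 578) = 333.2 kΩ.
V_out = 3.35 × 333.2 / (220 + 333.2) = 3.35 × 333.2/553.2 = 2.02 V.
(Unloaded it would have been 2.62 V.)

V_out ≈ 2.02 V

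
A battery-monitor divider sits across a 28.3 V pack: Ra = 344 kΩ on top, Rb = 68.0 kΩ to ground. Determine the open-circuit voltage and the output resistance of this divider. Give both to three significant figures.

V_th is the open-circuit tap voltage: 28.3 × 68.0/(344 + 68.0) = 4.67 V.
With the supply zeroed, Ra and Rb appear in parallel from the tap: R_th = Ra‖Rb = (344 × 68.0)/412.0 = 56.8 kΩ.

V_th = 4.67 V, R_th = 56.8 kΩ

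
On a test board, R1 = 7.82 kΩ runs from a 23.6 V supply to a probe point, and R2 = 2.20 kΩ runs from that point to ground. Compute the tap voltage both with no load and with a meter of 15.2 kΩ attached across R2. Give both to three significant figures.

Open-circuit: V = 23.6 × 2.20/(7.82 + 2.20) = 5.18 V.
With the load, R2 becomes R2‖R_L = 1.922 kΩ, so V = 23.6 × 1.922/9.742 = 4.66 V.

Unloaded: 5.18 V; loaded: 4.66 V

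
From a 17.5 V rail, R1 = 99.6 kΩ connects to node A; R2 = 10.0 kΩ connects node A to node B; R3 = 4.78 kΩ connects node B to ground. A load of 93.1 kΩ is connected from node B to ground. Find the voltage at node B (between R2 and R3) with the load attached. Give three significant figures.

At node B, R3 is in parallel with the load: R3‖R_L = 4.547 kΩ.
Below node A the resistance is R2 + (R3‖R_L) = 14.55 kΩ, so V_A = 17.5 × 14.55/114.1 = 2.230 V.
Then V_B = V_A × (R3‖R_L)/(R2 + R3‖R_L) = 2.230 × 4.547/14.55 = 0.697 V.

V ≈ 0.697 V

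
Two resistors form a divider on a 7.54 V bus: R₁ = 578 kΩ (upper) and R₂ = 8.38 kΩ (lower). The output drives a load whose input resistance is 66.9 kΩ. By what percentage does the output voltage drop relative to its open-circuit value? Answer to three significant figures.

The divider's output (Thévenin) resistance is R₁‖R₂ = 8.260 kΩ.
Fractional drop under load = R_th/(R_th + R_L) = 8.260 / (8.260 + 66.9) = 0.1099.
So the output falls by 11.0 %.

11.0 %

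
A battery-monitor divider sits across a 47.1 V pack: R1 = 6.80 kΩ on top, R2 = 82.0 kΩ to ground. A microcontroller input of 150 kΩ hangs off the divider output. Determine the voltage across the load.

The load sits in parallel with R2: R2‖R_L = (82.0 × 150) / (82.0 + 150) = 53.02 kΩ.
V_out = 47.1 × 53.02 / (6.80 + 53.02) = 47.1 × 53.02/59.82 = 41.7 V.

V_out ≈ 41.7 V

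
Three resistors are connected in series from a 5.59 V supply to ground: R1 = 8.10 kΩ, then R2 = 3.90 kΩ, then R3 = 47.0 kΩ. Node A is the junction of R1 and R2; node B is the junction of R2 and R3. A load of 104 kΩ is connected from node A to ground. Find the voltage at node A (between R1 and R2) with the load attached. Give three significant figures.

Below node A the series string R2+R3 = 50.90 kΩ sits in parallel with the 104 kΩ load: 34.17 kΩ.
V_A = 5.59 × 34.17/(8.10 + 34.17) = 4.52 V.

V ≈ 4.52 V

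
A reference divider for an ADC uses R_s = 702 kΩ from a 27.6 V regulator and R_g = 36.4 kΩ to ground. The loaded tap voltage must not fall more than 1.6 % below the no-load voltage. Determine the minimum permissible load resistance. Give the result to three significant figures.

R_L(min) ≈ 2.13 MΩ

Output resistance R_th = R_s‖R_g = (702 × 36.4)/738.4 = 34.61 kΩ.
The fractional drop is R_th/(R_th + R_L); requiring this ≤ 0.0160 gives R_L ≥ R_th(1/0.0160 − 1) = 34.61 × 61.50 = 2.13 MΩ.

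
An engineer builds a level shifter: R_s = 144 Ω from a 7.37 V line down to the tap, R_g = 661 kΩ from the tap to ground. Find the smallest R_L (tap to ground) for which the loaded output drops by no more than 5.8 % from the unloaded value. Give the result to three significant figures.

Output resistance R_th = R_s‖R_g = (144 × 661000)/661100 = 144.0 Ω.
The fractional drop is R_th/(R_th + R_L); requiring this ≤ 0.0580 gives R_L ≥ R_th(1/0.0580 − 1) = 144.0 × 16.24 = 2.34 kΩ.

R_L(min) ≈ 2.34 kΩ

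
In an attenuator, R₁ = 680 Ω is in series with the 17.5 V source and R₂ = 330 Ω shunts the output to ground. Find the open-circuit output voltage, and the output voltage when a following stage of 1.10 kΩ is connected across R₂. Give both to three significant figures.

Unloaded: 5.72 V; loaded: 4.76 V

Open-circuit: V = 17.5 × 330/(680 + 330) = 5.72 V.
With the load, R₂ becomes R₂‖R_L = 253.8 Ω, so V = 17.5 × 253.8/933.8 = 4.76 V.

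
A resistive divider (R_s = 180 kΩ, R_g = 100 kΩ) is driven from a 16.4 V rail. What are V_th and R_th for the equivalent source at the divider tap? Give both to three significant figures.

V_th is the open-circuit tap voltage: 16.4 × 100/(180 + 100) = 5.86 V.
With the supply zeroed, R_s and R_g appear in parallel from the tap: R_th = R_s‖R_g = (180 × 100)/280.0 = 64.3 kΩ.

V_th = 5.86 V, R_th = 64.3 kΩ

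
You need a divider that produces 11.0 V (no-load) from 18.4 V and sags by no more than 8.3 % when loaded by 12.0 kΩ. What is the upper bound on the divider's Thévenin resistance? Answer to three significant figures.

Loading drop = R_th/(R_th + R_L) ≤ 0.0830, so R_th ≤ R_L · ε/(1−ε) = 12.0 kΩ × 0.0830/0.9170 = 1.09 kΩ.

R_th ≤ 1.09 kΩ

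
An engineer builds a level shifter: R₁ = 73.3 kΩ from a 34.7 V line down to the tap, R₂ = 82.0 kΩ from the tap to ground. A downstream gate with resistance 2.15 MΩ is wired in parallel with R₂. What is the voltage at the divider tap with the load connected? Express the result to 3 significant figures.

V_out ≈ 18.0 V

The load sits in parallel with R₂: R₂‖R_L = (82.0 × 2150) / (82.0 + 2150) = 78.99 kΩ.
V_out = 34.7 × 78.99 / (73.3 + 78.99) = 34.7 × 78.99/152.3 = 18.0 V.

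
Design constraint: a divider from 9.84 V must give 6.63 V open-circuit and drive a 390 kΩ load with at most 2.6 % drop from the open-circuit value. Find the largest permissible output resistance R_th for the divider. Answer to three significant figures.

Loading drop = R_th/(R_th + R_L) ≤ 0.0260, so R_th ≤ R_L · ε/(1−ε) = 390 kΩ × 0.0260/0.9740 = 10.4 kΩ.

R_th ≤ 10.4 kΩ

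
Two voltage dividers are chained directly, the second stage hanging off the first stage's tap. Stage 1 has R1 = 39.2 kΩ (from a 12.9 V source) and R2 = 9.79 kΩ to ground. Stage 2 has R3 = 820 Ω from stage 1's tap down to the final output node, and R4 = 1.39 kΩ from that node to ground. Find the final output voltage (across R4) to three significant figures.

V_out ≈ 0.357 V

Stage 2 presents R3+R4 = 2210 Ω as a load on stage 1's tap.
Stage 1's lower leg becomes R2‖(R3+R4) = 1803 Ω, so V_mid = 12.9 × 1803/41000 = 0.5672 V.
Stage 2 is itself unloaded: V_out = V_mid × R4/(R3+R4) = 0.5672 × 1390/2210 = 0.357 V.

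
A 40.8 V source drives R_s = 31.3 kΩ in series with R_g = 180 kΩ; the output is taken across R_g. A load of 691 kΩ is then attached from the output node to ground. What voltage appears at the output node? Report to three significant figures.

The load sits in parallel with R_g: R_g‖R_L = (180 × 691) / (180 + 691) = 142.8 kΩ.
V_out = 40.8 × 142.8 / (31.3 + 142.8) = 40.8 × 142.8/174.1 = 33.5 V.
(Unloaded it would have been 34.8 V.)

V_out ≈ 33.5 V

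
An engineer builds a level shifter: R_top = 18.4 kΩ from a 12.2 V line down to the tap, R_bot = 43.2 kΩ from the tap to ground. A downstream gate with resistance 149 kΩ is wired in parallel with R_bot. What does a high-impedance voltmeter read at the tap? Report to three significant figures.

The load sits in parallel with R_bot: R_bot‖R_L = (43.2 × 149) / (43.2 + 149) = 33.49 kΩ.
V_out = 12.2 × 33.49 / (18.4 + 33.49) = 12.2 × 33.49/51.89 = 7.87 V.

V_out ≈ 7.87 V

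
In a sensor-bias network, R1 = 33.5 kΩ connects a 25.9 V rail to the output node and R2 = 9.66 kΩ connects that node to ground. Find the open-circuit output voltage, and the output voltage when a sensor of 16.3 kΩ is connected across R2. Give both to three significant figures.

Open-circuit: V = 25.9 × 9.66/(33.5 + 9.66) = 5.80 V.
With the load, R2 becomes R2‖R_L = 6.065 kΩ, so V = 25.9 × 6.065/39.57 = 3.97 V.

Unloaded: 5.80 V; loaded: 3.97 V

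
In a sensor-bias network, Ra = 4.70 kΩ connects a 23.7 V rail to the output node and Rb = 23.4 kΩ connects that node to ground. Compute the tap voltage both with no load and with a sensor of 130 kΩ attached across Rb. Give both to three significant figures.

Unloaded: 19.7 V; loaded: 19.2 V

Open-circuit: V = 23.7 × 23.4/(4.70 + 23.4) = 19.7 V.
With the load, Rb becomes Rb‖R_L = 19.83 kΩ, so V = 23.7 × 19.83/24.53 = 19.2 V.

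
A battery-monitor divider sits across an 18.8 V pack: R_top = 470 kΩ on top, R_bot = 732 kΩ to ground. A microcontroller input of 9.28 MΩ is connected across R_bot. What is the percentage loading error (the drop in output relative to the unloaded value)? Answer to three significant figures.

The divider's output (Thévenin) resistance is R_top‖R_bot = 286.2 kΩ.
Fractional drop under load = R_th/(R_th + R_L) = 286.2 / (286.2 + 9280) = 0.02992.
So the output falls by 2.99 %.

2.99 %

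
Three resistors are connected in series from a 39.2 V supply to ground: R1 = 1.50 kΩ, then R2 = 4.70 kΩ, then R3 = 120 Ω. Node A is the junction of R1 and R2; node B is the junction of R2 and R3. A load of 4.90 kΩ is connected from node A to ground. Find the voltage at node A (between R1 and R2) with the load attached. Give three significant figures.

V ≈ 24.2 V

Below node A the series string R2+R3 = 4820 Ω sits in parallel with the 4900 Ω load: 2430 Ω.
V_A = 39.2 × 2430/(1500 + 2430) = 24.2 V.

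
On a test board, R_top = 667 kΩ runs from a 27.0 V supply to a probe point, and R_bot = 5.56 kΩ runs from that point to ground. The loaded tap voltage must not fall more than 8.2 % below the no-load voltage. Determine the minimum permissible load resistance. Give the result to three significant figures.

Output resistance R_th = R_top‖R_bot = (667 × 5.56)/672.6 = 5.514 kΩ.
The fractional drop is R_th/(R_th + R_L); requiring this ≤ 0.0820 gives R_L ≥ R_th(1/0.0820 − 1) = 5.514 × 11.20 = 61.7 kΩ.

R_L(min) ≈ 61.7 kΩ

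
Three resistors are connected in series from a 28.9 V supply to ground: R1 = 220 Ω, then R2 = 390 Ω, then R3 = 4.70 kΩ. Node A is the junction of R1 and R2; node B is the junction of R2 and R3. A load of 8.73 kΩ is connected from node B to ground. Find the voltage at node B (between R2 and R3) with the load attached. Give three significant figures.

At node B, R3 is in parallel with the load: R3‖R_L = 3055 Ω.
Below node A the resistance is R2 + (R3‖R_L) = 3445 Ω, so V_A = 28.9 × 3445/3665 = 27.17 V.
Then V_B = V_A × (R3‖R_L)/(R2 + R3‖R_L) = 27.17 × 3055/3445 = 24.1 V.

V ≈ 24.1 V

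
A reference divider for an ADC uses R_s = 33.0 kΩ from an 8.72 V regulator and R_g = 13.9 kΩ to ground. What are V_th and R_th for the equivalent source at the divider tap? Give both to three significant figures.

V_th is the open-circuit tap voltage: 8.72 × 13.9/(33.0 + 13.9) = 2.58 V.
With the supply zeroed, R_s and R_g appear in parallel from the tap: R_th = R_s‖R_g = (33.0 × 13.9)/46.90 = 9.78 kΩ.

V_th = 2.58 V, R_th = 9.78 kΩ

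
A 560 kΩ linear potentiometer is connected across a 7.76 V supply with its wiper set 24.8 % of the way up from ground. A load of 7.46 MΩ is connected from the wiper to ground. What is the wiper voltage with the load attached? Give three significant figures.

V ≈ 1.90 V

The wiper splits the pot into (1−α)R = 421.1 kΩ above and αR = 138.9 kΩ below.
Lower section ‖ load = 136.3 kΩ.
V_wiper = 7.76 × 136.3/(421.1 + 136.3) = 1.90 V.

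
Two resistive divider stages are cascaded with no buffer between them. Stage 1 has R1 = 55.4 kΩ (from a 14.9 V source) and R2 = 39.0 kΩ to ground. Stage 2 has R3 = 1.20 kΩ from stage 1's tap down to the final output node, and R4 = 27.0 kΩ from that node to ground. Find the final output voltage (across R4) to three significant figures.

V_out ≈ 3.25 V

Stage 2 presents R3+R4 = 28.20 kΩ as a load on stage 1's tap.
Stage 1's lower leg becomes R2‖(R3+R4) = 16.37 kΩ, so V_mid = 14.9 × 16.37/71.77 = 3.398 V.
Stage 2 is itself unloaded: V_out = V_mid × R4/(R3+R4) = 3.398 × 27.0/28.20 = 3.25 V.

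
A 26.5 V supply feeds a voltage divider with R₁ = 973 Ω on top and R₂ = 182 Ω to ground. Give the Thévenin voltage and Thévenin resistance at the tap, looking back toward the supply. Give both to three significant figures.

V_th is the open-circuit tap voltage: 26.5 × 182/(973 + 182) = 4.18 V.
With the supply zeroed, R₁ and R₂ appear in parallel from the tap: R_th = R₁‖R₂ = (973 × 182)/1155 = 153 Ω.

V_th = 4.18 V, R_th = 153 Ω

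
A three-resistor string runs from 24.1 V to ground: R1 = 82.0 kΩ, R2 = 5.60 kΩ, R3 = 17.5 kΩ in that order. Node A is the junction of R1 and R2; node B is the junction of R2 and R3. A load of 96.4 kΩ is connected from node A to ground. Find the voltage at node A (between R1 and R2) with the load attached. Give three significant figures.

Below node A the series string R2+R3 = 23.10 kΩ sits in parallel with the 96.4 kΩ load: 18.63 kΩ.
V_A = 24.1 × 18.63/(82.0 + 18.63) = 4.46 V.

V ≈ 4.46 V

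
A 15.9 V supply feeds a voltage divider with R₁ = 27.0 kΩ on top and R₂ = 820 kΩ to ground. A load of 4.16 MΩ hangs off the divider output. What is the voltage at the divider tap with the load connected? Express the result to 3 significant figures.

The load sits in parallel with R₂: R₂‖R_L = (820 × 4160) / (820 + 4160) = 685.0 kΩ.
V_out = 15.9 × 685.0 / (27.0 + 685.0) = 15.9 × 685.0/712.0 = 15.3 V.

V_out ≈ 15.3 V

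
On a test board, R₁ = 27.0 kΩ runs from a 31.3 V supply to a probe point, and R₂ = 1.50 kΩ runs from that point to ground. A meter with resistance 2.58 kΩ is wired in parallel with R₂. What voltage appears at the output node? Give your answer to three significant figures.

V_out ≈ 1.06 V

The load sits in parallel with R₂: R₂‖R_L = (1.50 × 2.58) / (1.50 + 2.58) = 0.9485 kΩ.
V_out = 31.3 × 0.9485 / (27.0 + 0.9485) = 31.3 × 0.9485/27.95 = 1.06 V.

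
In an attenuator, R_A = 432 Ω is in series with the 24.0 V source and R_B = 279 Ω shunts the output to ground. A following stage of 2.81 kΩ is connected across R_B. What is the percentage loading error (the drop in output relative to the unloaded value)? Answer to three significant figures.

The divider's output (Thévenin) resistance is R_A‖R_B = 169.5 Ω.
Fractional drop under load = R_th/(R_th + R_L) = 169.5 / (169.5 + 2810) = 0.05689.
So the output falls by 5.69 %.

5.69 %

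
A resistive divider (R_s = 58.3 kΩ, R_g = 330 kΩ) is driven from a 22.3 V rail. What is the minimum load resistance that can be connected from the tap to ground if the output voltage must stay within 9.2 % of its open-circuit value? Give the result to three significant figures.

Output resistance R_th = R_s‖R_g = (58.3 × 330)/388.3 = 49.55 kΩ.
The fractional drop is R_th/(R_th + R_L); requiring this ≤ 0.0920 gives R_L ≥ R_th(1/0.0920 − 1) = 49.55 × 9.870 = 489 kΩ.

R_L(min) ≈ 489 kΩ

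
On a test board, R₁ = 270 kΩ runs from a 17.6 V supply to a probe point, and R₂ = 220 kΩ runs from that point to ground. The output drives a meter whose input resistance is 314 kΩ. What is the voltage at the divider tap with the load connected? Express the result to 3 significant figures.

V_out ≈ 5.70 V

The load sits in parallel with R₂: R₂‖R_L = (220 × 314) / (220 + 314) = 129.4 kΩ.
V_out = 17.6 × 129.4 / (270 + 129.4) = 17.6 × 129.4/399.4 = 5.70 V.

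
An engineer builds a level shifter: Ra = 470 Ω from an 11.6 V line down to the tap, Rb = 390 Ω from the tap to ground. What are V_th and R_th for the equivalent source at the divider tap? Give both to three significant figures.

V_th is the open-circuit tap voltage: 11.6 × 390/(470 + 390) = 5.26 V.
With the supply zeroed, Ra and Rb appear in parallel from the tap: R_th = Ra‖Rb = (470 × 390)/860.0 = 213 Ω.

V_th = 5.26 V, R_th = 213 Ω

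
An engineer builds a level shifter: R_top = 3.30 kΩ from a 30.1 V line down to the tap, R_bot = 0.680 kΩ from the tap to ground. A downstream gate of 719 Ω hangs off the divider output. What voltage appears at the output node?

V_out ≈ 2.88 V

The load sits in parallel with R_bot: R_bot‖R_L = (680 × 719) / (680 + 719) = 349.5 Ω.
V_out = 30.1 × 349.5 / (3300 + 349.5) = 30.1 × 349.5/3649 = 2.88 V.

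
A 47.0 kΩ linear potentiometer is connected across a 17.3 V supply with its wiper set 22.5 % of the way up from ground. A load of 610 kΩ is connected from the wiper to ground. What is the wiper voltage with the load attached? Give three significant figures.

V ≈ 3.84 V

The wiper splits the pot into (1−α)R = 36.42 kΩ above and αR = 10.57 kΩ below.
Lower section ‖ load = 10.39 kΩ.
V_wiper = 17.3 × 10.39/(36.42 + 10.39) = 3.84 V.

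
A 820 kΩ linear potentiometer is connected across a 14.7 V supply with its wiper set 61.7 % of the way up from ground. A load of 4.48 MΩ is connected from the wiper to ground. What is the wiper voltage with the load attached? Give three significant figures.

The wiper splits the pot into (1−α)R = 314.1 kΩ above and αR = 505.9 kΩ below.
Lower section ‖ load = 454.6 kΩ.
V_wiper = 14.7 × 454.6/(314.1 + 454.6) = 8.69 V.

V ≈ 8.69 V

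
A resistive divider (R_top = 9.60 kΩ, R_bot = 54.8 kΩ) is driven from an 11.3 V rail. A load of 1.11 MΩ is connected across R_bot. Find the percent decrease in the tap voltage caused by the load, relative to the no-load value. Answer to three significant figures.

The divider's output (Thévenin) resistance is R_top‖R_bot = 8.169 kΩ.
Fractional drop under load = R_th/(R_th + R_L) = 8.169 / (8.169 + 1110) = 0.007306.
So the output falls by 0.731 %.

0.731 %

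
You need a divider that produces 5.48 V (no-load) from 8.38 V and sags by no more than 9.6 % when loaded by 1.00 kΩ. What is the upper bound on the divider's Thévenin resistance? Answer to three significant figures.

R_th ≤ 106 Ω

Loading drop = R_th/(R_th + R_L) ≤ 0.0960, so R_th ≤ R_L · ε/(1−ε) = 1.00 kΩ × 0.0960/0.9040 = 106 Ω.
(Any R1, R2 with R2/(R1+R2) = 0.654 and R1‖R2 ≤ 106 Ω will meet the spec.)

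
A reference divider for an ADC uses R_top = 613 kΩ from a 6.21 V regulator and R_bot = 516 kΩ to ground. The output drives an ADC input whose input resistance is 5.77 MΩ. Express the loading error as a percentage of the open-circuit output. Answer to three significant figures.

4.63 %

The divider's output (Thévenin) resistance is R_top‖R_bot = 280.2 kΩ.
Fractional drop under load = R_th/(R_th + R_L) = 280.2 / (280.2 + 5770) = 0.04631.
So the output falls by 4.63 %.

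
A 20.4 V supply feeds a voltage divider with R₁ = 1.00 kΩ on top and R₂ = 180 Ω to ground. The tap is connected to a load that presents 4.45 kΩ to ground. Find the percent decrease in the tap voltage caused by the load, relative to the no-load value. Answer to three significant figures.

3.31 %

The divider's output (Thévenin) resistance is R₁‖R₂ = 152.5 Ω.
Fractional drop under load = R_th/(R_th + R_L) = 152.5 / (152.5 + 4450) = 0.03314.
So the output falls by 3.31 %.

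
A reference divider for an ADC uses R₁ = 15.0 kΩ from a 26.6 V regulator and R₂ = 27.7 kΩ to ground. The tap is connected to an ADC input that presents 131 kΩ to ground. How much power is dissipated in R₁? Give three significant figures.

Total resistance from the source is R₁ + (R₂‖R_L) = 37.87 kΩ, so I = 26.6/37.87 kΩ = 0.7025 mA.
P = I²·R₁ = (0.7025 mA)² × 15.0 kΩ = 7.40 mW.

P ≈ 7.40 mW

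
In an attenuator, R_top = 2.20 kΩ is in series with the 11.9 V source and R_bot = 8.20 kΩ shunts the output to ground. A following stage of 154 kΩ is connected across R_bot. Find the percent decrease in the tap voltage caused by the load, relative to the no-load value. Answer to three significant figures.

The divider's output (Thévenin) resistance is R_top‖R_bot = 1.735 kΩ.
Fractional drop under load = R_th/(R_th + R_L) = 1.735 / (1.735 + 154) = 0.01114.
So the output falls by 1.11 %.

1.11 %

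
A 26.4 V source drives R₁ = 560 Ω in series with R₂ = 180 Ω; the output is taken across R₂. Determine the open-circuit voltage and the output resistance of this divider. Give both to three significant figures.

V_th = 6.42 V, R_th = 136 Ω

V_th is the open-circuit tap voltage: 26.4 × 180/(560 + 180) = 6.42 V.
With the supply zeroed, R₁ and R₂ appear in parallel from the tap: R_th = R₁‖R₂ = (560 × 180)/740.0 = 136 Ω.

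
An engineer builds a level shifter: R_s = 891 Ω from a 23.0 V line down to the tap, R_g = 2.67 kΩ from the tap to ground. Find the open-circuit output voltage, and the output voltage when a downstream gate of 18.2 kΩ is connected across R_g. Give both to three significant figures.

Open-circuit: V = 23.0 × 2670/(891 + 2670) = 17.2 V.
With the load, R_g becomes R_g‖R_L = 2328 Ω, so V = 23.0 × 2328/3219 = 16.6 V.

Unloaded: 17.2 V; loaded: 16.6 V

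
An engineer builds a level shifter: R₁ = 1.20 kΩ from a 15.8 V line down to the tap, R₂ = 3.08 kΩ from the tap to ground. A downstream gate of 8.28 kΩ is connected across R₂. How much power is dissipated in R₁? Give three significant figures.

P ≈ 25.2 mW

Total resistance from the source is R₁ + (R₂‖R_L) = 3.445 kΩ, so I = 15.8/3.445 kΩ = 4.586 mA.
P = I²·R₁ = (4.586 mA)² × 1.20 kΩ = 25.2 mW.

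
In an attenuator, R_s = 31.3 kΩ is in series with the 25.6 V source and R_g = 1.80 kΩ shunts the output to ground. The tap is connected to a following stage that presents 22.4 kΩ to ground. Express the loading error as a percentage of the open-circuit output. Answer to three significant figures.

7.06 %

The divider's output (Thévenin) resistance is R_s‖R_g = 1.702 kΩ.
Fractional drop under load = R_th/(R_th + R_L) = 1.702 / (1.702 + 22.4) = 0.07062.
So the output falls by 7.06 %.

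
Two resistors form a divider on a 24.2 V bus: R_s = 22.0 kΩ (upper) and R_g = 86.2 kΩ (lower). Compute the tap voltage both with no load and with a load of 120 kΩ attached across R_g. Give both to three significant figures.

Unloaded: 19.3 V; loaded: 16.8 V

Open-circuit: V = 24.2 × 86.2/(22.0 + 86.2) = 19.3 V.
With the load, R_g becomes R_g‖R_L = 50.16 kΩ, so V = 24.2 × 50.16/72.16 = 16.8 V.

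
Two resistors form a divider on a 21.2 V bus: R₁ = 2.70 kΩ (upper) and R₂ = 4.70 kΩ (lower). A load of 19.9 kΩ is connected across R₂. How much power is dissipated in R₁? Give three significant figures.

Total resistance from the source is R₁ + (R₂‖R_L) = 6.502 kΩ, so I = 21.2/6.502 kΩ = 3.261 mA.
P = I²·R₁ = (3.261 mA)² × 2.70 kΩ = 28.7 mW.

P ≈ 28.7 mW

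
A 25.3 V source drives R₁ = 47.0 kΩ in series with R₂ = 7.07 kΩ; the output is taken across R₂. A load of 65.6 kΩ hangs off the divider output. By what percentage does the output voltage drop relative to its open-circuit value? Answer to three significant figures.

Unloaded V = 25.3 × 7.07/54.07 = 3.3081 V.
Loaded: R₂‖R_L = 6.382 kΩ, giving V = 25.3 × 6.382/53.38 = 3.0248 V.
Drop = (3.3081 − 3.0248) / 3.3081 = 8.57 %.

8.57 %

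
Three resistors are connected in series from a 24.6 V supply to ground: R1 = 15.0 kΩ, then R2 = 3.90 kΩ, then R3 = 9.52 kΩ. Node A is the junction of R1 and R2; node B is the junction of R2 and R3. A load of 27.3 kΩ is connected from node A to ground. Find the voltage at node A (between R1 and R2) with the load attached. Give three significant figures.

V ≈ 9.22 V

Below node A the series string R2+R3 = 13.42 kΩ sits in parallel with the 27.3 kΩ load: 8.997 kΩ.
V_A = 24.6 × 8.997/(15.0 + 8.997) = 9.22 V.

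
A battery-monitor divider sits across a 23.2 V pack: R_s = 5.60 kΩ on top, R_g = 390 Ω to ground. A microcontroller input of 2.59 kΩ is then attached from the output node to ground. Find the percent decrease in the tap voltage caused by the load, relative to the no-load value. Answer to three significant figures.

12.3 %

Unloaded V = 23.2 × 390/5990 = 1.5105 V.
Loaded: R_g‖R_L = 339.0 Ω, giving V = 23.2 × 339.0/5939 = 1.3241 V.
Drop = (1.5105 − 1.3241) / 1.5105 = 12.3 %.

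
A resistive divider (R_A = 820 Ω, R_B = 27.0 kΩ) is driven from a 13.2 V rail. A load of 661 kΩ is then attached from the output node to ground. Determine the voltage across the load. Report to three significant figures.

The load sits in parallel with R_B: R_B‖R_L = (27000 × 661000) / (27000 + 661000) = 25940 Ω.
V_out = 13.2 × 25940 / (820 + 25940) = 13.2 × 25940/26760 = 12.8 V.
(Unloaded it would have been 12.8 V.)

V_out ≈ 12.8 V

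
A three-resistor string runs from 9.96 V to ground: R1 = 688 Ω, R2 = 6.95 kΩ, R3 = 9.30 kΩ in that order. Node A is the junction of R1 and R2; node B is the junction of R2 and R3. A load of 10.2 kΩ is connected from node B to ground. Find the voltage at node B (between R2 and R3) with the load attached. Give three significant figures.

At node B, R3 is in parallel with the load: R3‖R_L = 4865 Ω.
Below node A the resistance is R2 + (R3‖R_L) = 11810 Ω, so V_A = 9.96 × 11810/12500 = 9.412 V.
Then V_B = V_A × (R3‖R_L)/(R2 + R3‖R_L) = 9.412 × 4865/11810 = 3.88 V.

V ≈ 3.88 V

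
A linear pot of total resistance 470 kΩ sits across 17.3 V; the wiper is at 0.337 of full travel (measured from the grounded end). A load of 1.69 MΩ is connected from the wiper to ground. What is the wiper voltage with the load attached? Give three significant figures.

V ≈ 5.49 V

The wiper splits the pot into (1−α)R = 311.6 kΩ above and αR = 158.4 kΩ below.
Lower section ‖ load = 144.8 kΩ.
V_wiper = 17.3 × 144.8/(311.6 + 144.8) = 5.49 V.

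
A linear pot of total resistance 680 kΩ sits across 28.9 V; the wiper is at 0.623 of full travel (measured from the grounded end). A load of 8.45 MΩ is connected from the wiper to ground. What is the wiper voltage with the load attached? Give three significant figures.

The wiper splits the pot into (1−α)R = 256.4 kΩ above and αR = 423.6 kΩ below.
Lower section ‖ load = 403.4 kΩ.
V_wiper = 28.9 × 403.4/(256.4 + 403.4) = 17.7 V.

V ≈ 17.7 V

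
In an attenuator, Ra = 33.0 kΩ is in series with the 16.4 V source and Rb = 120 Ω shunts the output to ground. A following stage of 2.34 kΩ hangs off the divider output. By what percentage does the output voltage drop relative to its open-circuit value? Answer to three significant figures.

The divider's output (Thévenin) resistance is Ra‖Rb = 119.6 Ω.
Fractional drop under load = R_th/(R_th + R_L) = 119.6 / (119.6 + 2340) = 0.04861.
So the output falls by 4.86 %.

4.86 %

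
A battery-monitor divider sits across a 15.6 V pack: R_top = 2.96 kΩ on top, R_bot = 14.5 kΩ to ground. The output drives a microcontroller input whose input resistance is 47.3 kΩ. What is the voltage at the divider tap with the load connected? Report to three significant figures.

V_out ≈ 12.3 V

The load sits in parallel with R_bot: R_bot‖R_L = (14.5 × 47.3) / (14.5 + 47.3) = 11.10 kΩ.
V_out = 15.6 × 11.10 / (2.96 + 11.10) = 15.6 × 11.10/14.06 = 12.3 V.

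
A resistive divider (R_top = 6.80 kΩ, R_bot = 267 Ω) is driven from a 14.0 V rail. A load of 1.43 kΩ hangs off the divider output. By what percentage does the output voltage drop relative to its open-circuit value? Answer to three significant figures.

15.2 %

The divider's output (Thévenin) resistance is R_top‖R_bot = 256.9 Ω.
Fractional drop under load = R_th/(R_th + R_L) = 256.9 / (256.9 + 1430) = 0.1523.
So the output falls by 15.2 %.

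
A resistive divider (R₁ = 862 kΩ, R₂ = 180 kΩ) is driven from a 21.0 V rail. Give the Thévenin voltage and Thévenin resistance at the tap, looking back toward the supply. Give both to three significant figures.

V_th = 3.63 V, R_th = 149 kΩ

V_th is the open-circuit tap voltage: 21.0 × 180/(862 + 180) = 3.63 V.
With the supply zeroed, R₁ and R₂ appear in parallel from the tap: R_th = R₁‖R₂ = (862 × 180)/1042 = 149 kΩ.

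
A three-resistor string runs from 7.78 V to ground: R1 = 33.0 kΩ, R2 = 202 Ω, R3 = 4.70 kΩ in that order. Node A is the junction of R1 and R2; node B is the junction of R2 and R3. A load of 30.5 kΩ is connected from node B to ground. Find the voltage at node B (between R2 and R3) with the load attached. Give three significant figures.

At node B, R3 is in parallel with the load: R3‖R_L = 4072 Ω.
Below node A the resistance is R2 + (R3‖R_L) = 4274 Ω, so V_A = 7.78 × 4274/37270 = 0.8922 V.
Then V_B = V_A × (R3‖R_L)/(R2 + R3‖R_L) = 0.8922 × 4072/4274 = 0.850 V.

V ≈ 0.850 V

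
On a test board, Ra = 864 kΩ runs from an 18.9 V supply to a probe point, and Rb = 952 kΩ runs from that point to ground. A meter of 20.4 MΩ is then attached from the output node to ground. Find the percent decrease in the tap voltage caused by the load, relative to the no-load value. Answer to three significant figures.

The divider's output (Thévenin) resistance is Ra‖Rb = 452.9 kΩ.
Fractional drop under load = R_th/(R_th + R_L) = 452.9 / (452.9 + 20400) = 0.02172.
So the output falls by 2.17 %.

2.17 %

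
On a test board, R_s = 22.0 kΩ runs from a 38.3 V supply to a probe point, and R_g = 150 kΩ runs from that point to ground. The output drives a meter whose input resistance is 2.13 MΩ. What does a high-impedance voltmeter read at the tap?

The load sits in parallel with R_g: R_g‖R_L = (150 × 2130) / (150 + 2130) = 140.1 kΩ.
V_out = 38.3 × 140.1 / (22.0 + 140.1) = 38.3 × 140.1/162.1 = 33.1 V.
(Unloaded it would have been 33.4 V.)

V_out ≈ 33.1 V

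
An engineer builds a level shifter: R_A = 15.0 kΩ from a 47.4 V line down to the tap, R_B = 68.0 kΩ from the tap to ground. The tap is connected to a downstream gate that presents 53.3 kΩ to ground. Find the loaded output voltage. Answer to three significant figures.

The load sits in parallel with R_B: R_B‖R_L = (68.0 × 53.3) / (68.0 + 53.3) = 29.88 kΩ.
V_out = 47.4 × 29.88 / (15.0 + 29.88) = 47.4 × 29.88/44.88 = 31.6 V.
(Unloaded it would have been 38.8 V.)

V_out ≈ 31.6 V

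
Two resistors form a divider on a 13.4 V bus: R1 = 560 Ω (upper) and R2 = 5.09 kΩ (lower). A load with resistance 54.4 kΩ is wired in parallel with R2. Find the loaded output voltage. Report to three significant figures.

The load sits in parallel with R2: R2‖R_L = (5090 × 54400) / (5090 + 54400) = 4654 Ω.
V_out = 13.4 × 4654 / (560 + 4654) = 13.4 × 4654/5214 = 12.0 V.

V_out ≈ 12.0 V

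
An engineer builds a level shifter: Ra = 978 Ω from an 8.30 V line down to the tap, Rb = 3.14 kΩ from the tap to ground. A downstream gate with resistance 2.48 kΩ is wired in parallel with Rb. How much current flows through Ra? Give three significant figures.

Rb‖R_L = 1386 Ω, so the source sees Ra + Rb‖R_L = 2364 Ω.
I = 8.30 V / 2364 Ω = 3.51 mA.

I ≈ 3.51 mA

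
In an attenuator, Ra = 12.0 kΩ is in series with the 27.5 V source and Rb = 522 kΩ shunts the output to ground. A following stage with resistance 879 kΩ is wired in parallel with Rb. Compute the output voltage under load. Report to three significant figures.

The load sits in parallel with Rb: Rb‖R_L = (522 × 879) / (522 + 879) = 327.5 kΩ.
V_out = 27.5 × 327.5 / (12.0 + 327.5) = 27.5 × 327.5/339.5 = 26.5 V.

V_out ≈ 26.5 V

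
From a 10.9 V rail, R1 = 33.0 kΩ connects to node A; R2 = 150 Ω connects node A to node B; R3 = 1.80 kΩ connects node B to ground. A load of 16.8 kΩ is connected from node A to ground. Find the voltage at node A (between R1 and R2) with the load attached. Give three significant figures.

V ≈ 0.548 V

Below node A the series string R2+R3 = 1950 Ω sits in parallel with the 16800 Ω load: 1747 Ω.
V_A = 10.9 × 1747/(33000 + 1747) = 0.548 V.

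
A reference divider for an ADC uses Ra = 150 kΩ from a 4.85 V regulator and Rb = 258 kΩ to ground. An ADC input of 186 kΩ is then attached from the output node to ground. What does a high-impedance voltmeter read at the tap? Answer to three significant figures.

V_out ≈ 2.03 V

The load sits in parallel with Rb: Rb‖R_L = (258 × 186) / (258 + 186) = 108.1 kΩ.
V_out = 4.85 × 108.1 / (150 + 108.1) = 4.85 × 108.1/258.1 = 2.03 V.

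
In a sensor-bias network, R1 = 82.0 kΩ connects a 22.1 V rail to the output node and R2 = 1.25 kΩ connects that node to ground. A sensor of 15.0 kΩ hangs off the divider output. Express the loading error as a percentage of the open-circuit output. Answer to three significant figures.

7.59 %

The divider's output (Thévenin) resistance is R1‖R2 = 1.231 kΩ.
Fractional drop under load = R_th/(R_th + R_L) = 1.231 / (1.231 + 15.0) = 0.07586.
So the output falls by 7.59 %.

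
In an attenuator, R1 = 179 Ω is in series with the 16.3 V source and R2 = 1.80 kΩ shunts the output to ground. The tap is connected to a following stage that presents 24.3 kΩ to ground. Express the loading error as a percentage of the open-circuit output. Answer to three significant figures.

0.666 %

The divider's output (Thévenin) resistance is R1‖R2 = 162.8 Ω.
Fractional drop under load = R_th/(R_th + R_L) = 162.8 / (162.8 + 24300) = 0.006655.
So the output falls by 0.666 %.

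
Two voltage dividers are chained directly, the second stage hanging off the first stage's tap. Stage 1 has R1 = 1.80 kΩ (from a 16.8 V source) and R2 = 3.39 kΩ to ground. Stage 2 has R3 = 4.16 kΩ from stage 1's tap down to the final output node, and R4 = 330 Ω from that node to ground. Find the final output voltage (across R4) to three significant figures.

V_out ≈ 0.639 V

Stage 2 presents R3+R4 = 4490 Ω as a load on stage 1's tap.
Stage 1's lower leg becomes R2‖(R3+R4) = 1932 Ω, so V_mid = 16.8 × 1932/3732 = 8.696 V.
Stage 2 is itself unloaded: V_out = V_mid × R4/(R3+R4) = 8.696 × 330/4490 = 0.639 V.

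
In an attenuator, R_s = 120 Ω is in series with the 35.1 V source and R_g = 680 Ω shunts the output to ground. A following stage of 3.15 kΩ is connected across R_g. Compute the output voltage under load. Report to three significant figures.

The load sits in parallel with R_g: R_g‖R_L = (680 × 3150) / (680 + 3150) = 559.3 Ω.
V_out = 35.1 × 559.3 / (120 + 559.3) = 35.1 × 559.3/679.3 = 28.9 V.

V_out ≈ 28.9 V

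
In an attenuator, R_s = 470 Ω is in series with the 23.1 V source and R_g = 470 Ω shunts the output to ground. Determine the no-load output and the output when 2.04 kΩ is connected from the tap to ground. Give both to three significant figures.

Unloaded: 11.6 V; loaded: 10.4 V

Open-circuit: V = 23.1 × 470/(470 + 470) = 11.6 V.
With the load, R_g becomes R_g‖R_L = 382.0 Ω, so V = 23.1 × 382.0/852.0 = 10.4 V.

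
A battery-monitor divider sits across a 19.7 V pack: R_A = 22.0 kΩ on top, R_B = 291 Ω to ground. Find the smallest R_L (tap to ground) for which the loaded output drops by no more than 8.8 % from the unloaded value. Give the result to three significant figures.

R_L(min) ≈ 2.98 kΩ

Output resistance R_th = R_A‖R_B = (22000 × 291)/22290 = 287.2 Ω.
The fractional drop is R_th/(R_th + R_L); requiring this ≤ 0.0880 gives R_L ≥ R_th(1/0.0880 − 1) = 287.2 × 10.36 = 2.98 kΩ.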